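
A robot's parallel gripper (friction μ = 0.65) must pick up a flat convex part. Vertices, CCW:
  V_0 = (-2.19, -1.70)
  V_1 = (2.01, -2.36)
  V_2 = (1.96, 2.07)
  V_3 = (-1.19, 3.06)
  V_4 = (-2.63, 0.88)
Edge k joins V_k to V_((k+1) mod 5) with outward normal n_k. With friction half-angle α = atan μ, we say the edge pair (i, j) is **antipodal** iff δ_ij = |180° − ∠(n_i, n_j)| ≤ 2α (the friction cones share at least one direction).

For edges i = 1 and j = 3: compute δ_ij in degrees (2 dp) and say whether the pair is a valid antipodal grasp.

δ = 34.09°, valid

α = atan 0.65 = 33.02°;  2α = 66.05°
edge 1: e_1 = (-0.05, +4.43);  n_1 = (+0.9999, +0.0113)
edge 3: e_3 = (-1.44, -2.18);  n_3 = (-0.8344, +0.5512)
∠(n_1, n_3) = 145.91°
δ = |180° − 145.91°| = 34.09°
34.09° ≤ 2α = 66.05°  →  valid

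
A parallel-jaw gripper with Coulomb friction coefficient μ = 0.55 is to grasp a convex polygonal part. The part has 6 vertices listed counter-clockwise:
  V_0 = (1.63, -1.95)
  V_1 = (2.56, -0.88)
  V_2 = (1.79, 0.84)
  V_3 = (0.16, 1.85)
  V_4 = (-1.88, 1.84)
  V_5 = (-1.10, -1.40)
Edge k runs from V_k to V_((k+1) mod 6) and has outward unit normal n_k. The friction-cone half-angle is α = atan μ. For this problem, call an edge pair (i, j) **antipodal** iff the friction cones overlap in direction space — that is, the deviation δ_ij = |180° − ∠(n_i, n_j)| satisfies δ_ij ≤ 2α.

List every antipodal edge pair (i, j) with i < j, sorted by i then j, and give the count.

α = atan 0.55 = 28.81°;  2α = 57.62°
n_0 = (+0.7548, -0.6560)
n_1 = (+0.9127, +0.4086)
n_2 = (+0.5267, +0.8500)
n_3 = (-0.0049, +1.0000)
n_4 = (-0.9722, -0.2341)
n_5 = (-0.1975, -0.9803)
  (0,1): δ = 114.89°  ·
  (0,2): δ = 80.79°  ·
  (0,3): δ = 48.72°  ✓
  (0,4): δ = 54.53°  ✓
  (0,5): δ = 119.61°  ·
  (1,2): δ = 145.90°  ·
  (1,3): δ = 113.84°  ·
  (1,4): δ = 10.58°  ✓
  (1,5): δ = 54.49°  ✓
  (2,3): δ = 147.94°  ·
  (2,4): δ = 44.68°  ✓
  (2,5): δ = 20.39°  ✓
  (3,4): δ = 76.75°  ·
  (3,5): δ = 11.67°  ✓
  (4,5): δ = 114.93°  ·
antipodal pairs: 7

count = 7; pairs: (0,3), (0,4), (1,4), (1,5), (2,4), (2,5), (3,5)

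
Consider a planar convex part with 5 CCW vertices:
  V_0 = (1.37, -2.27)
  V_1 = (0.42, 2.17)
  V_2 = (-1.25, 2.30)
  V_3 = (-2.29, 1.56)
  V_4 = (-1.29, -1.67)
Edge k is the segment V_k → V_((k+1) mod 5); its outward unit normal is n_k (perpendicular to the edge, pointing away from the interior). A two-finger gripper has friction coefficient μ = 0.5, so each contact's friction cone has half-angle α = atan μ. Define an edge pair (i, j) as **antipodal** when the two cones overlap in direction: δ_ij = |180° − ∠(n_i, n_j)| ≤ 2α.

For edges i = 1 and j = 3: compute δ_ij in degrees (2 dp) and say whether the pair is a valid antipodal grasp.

δ = 68.35°, invalid

α = atan 0.5 = 26.57°;  2α = 53.13°
edge 1: e_1 = (-1.67, +0.13);  n_1 = (+0.0776, +0.9970)
edge 3: e_3 = (+1.00, -3.23);  n_3 = (-0.9553, -0.2957)
∠(n_1, n_3) = 111.65°
δ = |180° − 111.65°| = 68.35°
68.35° > 2α = 53.13°  →  invalid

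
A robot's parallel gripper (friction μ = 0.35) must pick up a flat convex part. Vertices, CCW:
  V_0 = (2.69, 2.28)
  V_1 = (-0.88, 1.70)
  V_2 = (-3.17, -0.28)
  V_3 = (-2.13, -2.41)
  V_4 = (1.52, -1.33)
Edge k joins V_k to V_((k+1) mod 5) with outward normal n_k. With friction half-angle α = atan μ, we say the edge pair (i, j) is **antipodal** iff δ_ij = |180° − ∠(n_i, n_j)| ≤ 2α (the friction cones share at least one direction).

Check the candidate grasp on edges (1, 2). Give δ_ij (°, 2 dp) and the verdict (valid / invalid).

δ = 104.82°, invalid

α = atan 0.35 = 19.29°;  2α = 38.58°
edge 1: e_1 = (-2.29, -1.98);  n_1 = (-0.6540, +0.7565)
edge 2: e_2 = (+1.04, -2.13);  n_2 = (-0.8986, -0.4388)
∠(n_1, n_2) = 75.18°
δ = |180° − 75.18°| = 104.82°
104.82° > 2α = 38.58°  →  invalid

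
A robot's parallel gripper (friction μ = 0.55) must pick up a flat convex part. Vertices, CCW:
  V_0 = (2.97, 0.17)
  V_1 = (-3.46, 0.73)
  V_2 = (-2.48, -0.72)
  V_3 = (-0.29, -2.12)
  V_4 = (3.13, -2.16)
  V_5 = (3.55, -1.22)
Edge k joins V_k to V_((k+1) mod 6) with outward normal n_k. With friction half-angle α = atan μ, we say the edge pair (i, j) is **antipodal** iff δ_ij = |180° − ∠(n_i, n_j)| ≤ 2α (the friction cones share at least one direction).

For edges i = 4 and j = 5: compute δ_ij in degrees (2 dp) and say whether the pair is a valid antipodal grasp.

α = atan 0.55 = 28.81°;  2α = 57.62°
edge 4: e_4 = (+0.42, +0.94);  n_4 = (+0.9130, -0.4079)
edge 5: e_5 = (-0.58, +1.39);  n_5 = (+0.9229, +0.3851)
∠(n_4, n_5) = 46.72°
δ = |180° − 46.72°| = 133.28°
133.28° > 2α = 57.62°  →  invalid

δ = 133.28°, invalid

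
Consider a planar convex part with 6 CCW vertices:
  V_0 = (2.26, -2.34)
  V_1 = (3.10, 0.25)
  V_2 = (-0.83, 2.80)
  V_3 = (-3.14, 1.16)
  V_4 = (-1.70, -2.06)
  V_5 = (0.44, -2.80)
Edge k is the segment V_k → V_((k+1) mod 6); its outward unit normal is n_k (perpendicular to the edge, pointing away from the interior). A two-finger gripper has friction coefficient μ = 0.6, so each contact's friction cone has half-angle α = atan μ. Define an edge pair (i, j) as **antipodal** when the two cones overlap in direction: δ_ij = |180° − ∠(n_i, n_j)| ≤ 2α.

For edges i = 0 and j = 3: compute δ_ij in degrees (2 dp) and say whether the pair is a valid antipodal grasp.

α = atan 0.6 = 30.96°;  2α = 61.93°
edge 0: e_0 = (+0.84, +2.59);  n_0 = (+0.9512, -0.3085)
edge 3: e_3 = (+1.44, -3.22);  n_3 = (-0.9129, -0.4082)
∠(n_0, n_3) = 137.94°
δ = |180° − 137.94°| = 42.06°
42.06° ≤ 2α = 61.93°  →  valid

δ = 42.06°, valid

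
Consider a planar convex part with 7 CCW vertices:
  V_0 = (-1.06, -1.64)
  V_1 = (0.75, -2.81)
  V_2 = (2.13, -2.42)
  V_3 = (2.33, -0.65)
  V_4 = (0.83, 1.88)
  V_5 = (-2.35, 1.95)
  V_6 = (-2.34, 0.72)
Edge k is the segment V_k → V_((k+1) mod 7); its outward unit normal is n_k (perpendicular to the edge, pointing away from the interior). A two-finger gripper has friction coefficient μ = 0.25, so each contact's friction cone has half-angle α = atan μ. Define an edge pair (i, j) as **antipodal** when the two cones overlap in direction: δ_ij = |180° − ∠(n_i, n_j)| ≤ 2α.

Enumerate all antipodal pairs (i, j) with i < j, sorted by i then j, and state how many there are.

α = atan 0.25 = 14.04°;  2α = 28.07°
n_0 = (-0.5429, -0.8398)
n_1 = (+0.2720, -0.9623)
n_2 = (+0.9937, -0.1123)
n_3 = (+0.8602, +0.5100)
n_4 = (+0.0220, +0.9998)
n_5 = (-1.0000, -0.0081)
n_6 = (-0.8790, -0.4768)
  (0,1): δ = 131.34°  ·
  (0,2): δ = 63.57°  ·
  (0,3): δ = 26.46°  ✓
  (0,4): δ = 31.62°  ·
  (0,5): δ = 123.34°  ·
  (0,6): δ = 151.35°  ·
  (1,2): δ = 112.23°  ·
  (1,3): δ = 75.12°  ·
  (1,4): δ = 17.04°  ✓
  (1,5): δ = 74.69°  ·
  (1,6): δ = 102.69°  ·
  (2,3): δ = 142.89°  ·
  (2,4): δ = 84.81°  ·
  (2,5): δ = 6.91°  ✓
  (2,6): δ = 34.92°  ·
  (3,4): δ = 121.92°  ·
  (3,5): δ = 30.20°  ·
  (3,6): δ = 2.19°  ✓
  (4,5): δ = 88.27°  ·
  (4,6): δ = 60.26°  ·
  (5,6): δ = 151.99°  ·
antipodal pairs: 4

count = 4; pairs: (0,3), (1,4), (2,5), (3,6)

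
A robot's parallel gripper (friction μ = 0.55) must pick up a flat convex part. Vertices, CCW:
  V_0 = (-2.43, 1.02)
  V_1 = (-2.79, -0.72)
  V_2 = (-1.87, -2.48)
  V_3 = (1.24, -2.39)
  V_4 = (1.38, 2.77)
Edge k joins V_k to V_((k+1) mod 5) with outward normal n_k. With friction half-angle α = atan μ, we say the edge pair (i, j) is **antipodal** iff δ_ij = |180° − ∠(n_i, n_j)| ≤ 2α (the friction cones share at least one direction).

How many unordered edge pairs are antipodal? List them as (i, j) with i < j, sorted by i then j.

count = 3; pairs: (0,3), (1,3), (2,4)

α = atan 0.55 = 28.81°;  2α = 57.62°
n_0 = (-0.9793, +0.2026)
n_1 = (-0.8862, -0.4633)
n_2 = (+0.0289, -0.9996)
n_3 = (+0.9996, -0.0271)
n_4 = (-0.4174, +0.9087)
  (0,1): δ = 140.71°  ·
  (0,2): δ = 76.65°  ·
  (0,3): δ = 10.14°  ✓
  (0,4): δ = 126.36°  ·
  (1,2): δ = 115.94°  ·
  (1,3): δ = 29.15°  ✓
  (1,4): δ = 87.07°  ·
  (2,3): δ = 93.21°  ·
  (2,4): δ = 23.01°  ✓
  (3,4): δ = 63.78°  ·
antipodal pairs: 3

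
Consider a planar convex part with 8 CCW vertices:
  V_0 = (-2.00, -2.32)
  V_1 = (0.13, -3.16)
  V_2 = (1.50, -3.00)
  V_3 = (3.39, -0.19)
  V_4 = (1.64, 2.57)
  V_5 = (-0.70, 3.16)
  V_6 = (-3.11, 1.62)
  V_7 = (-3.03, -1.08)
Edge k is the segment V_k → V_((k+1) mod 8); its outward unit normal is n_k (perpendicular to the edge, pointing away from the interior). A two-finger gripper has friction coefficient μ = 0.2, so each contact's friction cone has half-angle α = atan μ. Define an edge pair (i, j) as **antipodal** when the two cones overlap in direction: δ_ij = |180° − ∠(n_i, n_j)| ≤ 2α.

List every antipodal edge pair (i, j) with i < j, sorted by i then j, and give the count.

α = atan 0.2 = 11.31°;  2α = 22.62°
n_0 = (-0.3669, -0.9303)
n_1 = (+0.1160, -0.9932)
n_2 = (+0.8298, -0.5581)
n_3 = (+0.8445, +0.5355)
n_4 = (+0.2445, +0.9697)
n_5 = (-0.5385, +0.8427)
n_6 = (-0.9996, -0.0296)
n_7 = (-0.7692, -0.6390)
  (0,1): δ = 151.82°  ·
  (0,2): δ = 102.40°  ·
  (0,3): δ = 36.10°  ·
  (0,4): δ = 7.37°  ✓
  (0,5): δ = 54.10°  ·
  (0,6): δ = 113.22°  ·
  (0,7): δ = 151.24°  ·
  (1,2): δ = 130.59°  ·
  (1,3): δ = 64.28°  ·
  (1,4): δ = 20.81°  ✓
  (1,5): δ = 25.92°  ·
  (1,6): δ = 85.04°  ·
  (1,7): δ = 123.05°  ·
  (2,3): δ = 113.70°  ·
  (2,4): δ = 70.23°  ·
  (2,5): δ = 23.50°  ·
  (2,6): δ = 35.62°  ·
  (2,7): δ = 73.64°  ·
  (3,4): δ = 136.53°  ·
  (3,5): δ = 89.80°  ·
  (3,6): δ = 30.68°  ·
  (3,7): δ = 7.34°  ✓
  (4,5): δ = 133.27°  ·
  (4,6): δ = 74.15°  ·
  (4,7): δ = 36.13°  ·
  (5,6): δ = 120.88°  ·
  (5,7): δ = 82.86°  ·
  (6,7): δ = 141.98°  ·
antipodal pairs: 3

count = 3; pairs: (0,4), (1,4), (3,7)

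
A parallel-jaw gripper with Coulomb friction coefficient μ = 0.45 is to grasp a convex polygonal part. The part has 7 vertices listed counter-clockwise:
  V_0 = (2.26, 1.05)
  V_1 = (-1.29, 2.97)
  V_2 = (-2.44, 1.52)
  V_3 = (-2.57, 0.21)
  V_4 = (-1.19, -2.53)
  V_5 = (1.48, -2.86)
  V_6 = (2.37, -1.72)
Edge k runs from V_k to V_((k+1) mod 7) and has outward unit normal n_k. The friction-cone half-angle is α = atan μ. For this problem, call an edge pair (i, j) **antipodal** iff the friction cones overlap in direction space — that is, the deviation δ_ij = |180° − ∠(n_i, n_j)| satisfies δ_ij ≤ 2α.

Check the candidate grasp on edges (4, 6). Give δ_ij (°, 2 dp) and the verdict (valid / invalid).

δ = 80.68°, invalid

α = atan 0.45 = 24.23°;  2α = 48.46°
edge 4: e_4 = (+2.67, -0.33);  n_4 = (-0.1227, -0.9924)
edge 6: e_6 = (-0.11, +2.77);  n_6 = (+0.9992, +0.0397)
∠(n_4, n_6) = 99.32°
δ = |180° − 99.32°| = 80.68°
80.68° > 2α = 48.46°  →  invalid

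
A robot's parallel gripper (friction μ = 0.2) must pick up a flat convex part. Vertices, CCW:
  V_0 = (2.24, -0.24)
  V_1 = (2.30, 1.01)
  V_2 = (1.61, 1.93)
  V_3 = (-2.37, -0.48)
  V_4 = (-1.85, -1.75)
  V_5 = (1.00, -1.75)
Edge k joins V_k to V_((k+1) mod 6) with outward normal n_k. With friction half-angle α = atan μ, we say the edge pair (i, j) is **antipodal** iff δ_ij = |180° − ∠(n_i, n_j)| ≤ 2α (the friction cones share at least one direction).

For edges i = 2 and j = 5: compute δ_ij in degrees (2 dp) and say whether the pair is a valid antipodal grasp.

δ = 19.41°, valid

α = atan 0.2 = 11.31°;  2α = 22.62°
edge 2: e_2 = (-3.98, -2.41);  n_2 = (-0.5180, +0.8554)
edge 5: e_5 = (+1.24, +1.51);  n_5 = (+0.7728, -0.6346)
∠(n_2, n_5) = 160.59°
δ = |180° − 160.59°| = 19.41°
19.41° ≤ 2α = 22.62°  →  valid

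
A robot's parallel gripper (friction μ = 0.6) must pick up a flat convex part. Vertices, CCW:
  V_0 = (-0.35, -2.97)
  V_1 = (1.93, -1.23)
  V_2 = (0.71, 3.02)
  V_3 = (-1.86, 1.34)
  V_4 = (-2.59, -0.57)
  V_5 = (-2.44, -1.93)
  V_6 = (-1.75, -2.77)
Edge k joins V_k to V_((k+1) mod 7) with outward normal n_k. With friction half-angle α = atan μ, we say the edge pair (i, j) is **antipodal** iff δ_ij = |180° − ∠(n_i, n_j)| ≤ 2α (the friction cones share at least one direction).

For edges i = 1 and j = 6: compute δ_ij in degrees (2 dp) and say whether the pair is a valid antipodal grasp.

δ = 65.85°, invalid

α = atan 0.6 = 30.96°;  2α = 61.93°
edge 1: e_1 = (-1.22, +4.25);  n_1 = (+0.9612, +0.2759)
edge 6: e_6 = (+1.40, -0.20);  n_6 = (-0.1414, -0.9899)
∠(n_1, n_6) = 114.15°
δ = |180° − 114.15°| = 65.85°
65.85° > 2α = 61.93°  →  invalid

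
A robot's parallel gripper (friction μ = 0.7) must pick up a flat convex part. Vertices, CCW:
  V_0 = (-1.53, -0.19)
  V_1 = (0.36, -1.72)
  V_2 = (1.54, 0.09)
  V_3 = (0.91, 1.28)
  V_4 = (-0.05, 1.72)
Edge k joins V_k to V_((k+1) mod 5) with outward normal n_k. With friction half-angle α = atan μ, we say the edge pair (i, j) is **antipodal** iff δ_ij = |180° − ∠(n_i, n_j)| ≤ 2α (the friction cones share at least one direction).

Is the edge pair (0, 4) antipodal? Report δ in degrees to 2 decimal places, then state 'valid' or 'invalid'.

δ = 91.22°, invalid

α = atan 0.7 = 34.99°;  2α = 69.98°
edge 0: e_0 = (+1.89, -1.53);  n_0 = (-0.6292, -0.7772)
edge 4: e_4 = (-1.48, -1.91);  n_4 = (-0.7905, +0.6125)
∠(n_0, n_4) = 88.78°
δ = |180° − 88.78°| = 91.22°
91.22° > 2α = 69.98°  →  invalid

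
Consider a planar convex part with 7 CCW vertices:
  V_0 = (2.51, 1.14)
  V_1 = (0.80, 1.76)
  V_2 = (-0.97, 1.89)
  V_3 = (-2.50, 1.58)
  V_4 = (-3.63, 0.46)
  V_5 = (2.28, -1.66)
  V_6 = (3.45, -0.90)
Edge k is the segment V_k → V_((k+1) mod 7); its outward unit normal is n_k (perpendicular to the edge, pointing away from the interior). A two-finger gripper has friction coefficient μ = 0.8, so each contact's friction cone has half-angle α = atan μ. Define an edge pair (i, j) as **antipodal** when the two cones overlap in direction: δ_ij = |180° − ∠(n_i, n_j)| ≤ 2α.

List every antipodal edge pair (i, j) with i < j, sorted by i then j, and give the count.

count = 10; pairs: (0,4), (0,5), (1,4), (1,5), (2,4), (2,5), (3,4), (3,5), (3,6), (4,6)

α = atan 0.8 = 38.66°;  2α = 77.32°
n_0 = (+0.3409, +0.9401)
n_1 = (+0.0732, +0.9973)
n_2 = (-0.1986, +0.9801)
n_3 = (-0.7040, +0.7102)
n_4 = (-0.3376, -0.9413)
n_5 = (+0.5447, -0.8386)
n_6 = (+0.9082, +0.4185)
  (0,1): δ = 164.27°  ·
  (0,2): δ = 148.62°  ·
  (0,3): δ = 115.33°  ·
  (0,4): δ = 0.20°  ✓
  (0,5): δ = 52.94°  ✓
  (0,6): δ = 134.67°  ·
  (1,2): δ = 164.35°  ·
  (1,3): δ = 131.05°  ·
  (1,4): δ = 15.53°  ✓
  (1,5): δ = 37.21°  ✓
  (1,6): δ = 118.94°  ·
  (2,3): δ = 146.71°  ·
  (2,4): δ = 31.19°  ✓
  (2,5): δ = 21.55°  ✓
  (2,6): δ = 103.29°  ·
  (3,4): δ = 64.48°  ✓
  (3,5): δ = 11.74°  ✓
  (3,6): δ = 69.99°  ✓
  (4,5): δ = 127.26°  ·
  (4,6): δ = 45.53°  ✓
  (5,6): δ = 98.27°  ·
antipodal pairs: 10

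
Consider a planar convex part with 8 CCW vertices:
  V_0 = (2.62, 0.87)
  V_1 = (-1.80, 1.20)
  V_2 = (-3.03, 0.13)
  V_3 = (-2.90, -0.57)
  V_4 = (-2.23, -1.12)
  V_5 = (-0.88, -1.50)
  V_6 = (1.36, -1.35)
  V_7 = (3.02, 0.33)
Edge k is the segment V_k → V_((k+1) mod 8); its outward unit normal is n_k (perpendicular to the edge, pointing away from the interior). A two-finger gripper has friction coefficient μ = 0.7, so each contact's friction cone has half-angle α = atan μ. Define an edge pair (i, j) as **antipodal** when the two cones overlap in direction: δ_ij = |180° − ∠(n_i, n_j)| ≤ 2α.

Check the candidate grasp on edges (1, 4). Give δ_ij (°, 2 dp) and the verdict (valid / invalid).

α = atan 0.7 = 34.99°;  2α = 69.98°
edge 1: e_1 = (-1.23, -1.07);  n_1 = (-0.6563, +0.7545)
edge 4: e_4 = (+1.35, -0.38);  n_4 = (-0.2710, -0.9626)
∠(n_1, n_4) = 123.26°
δ = |180° − 123.26°| = 56.74°
56.74° ≤ 2α = 69.98°  →  valid

δ = 56.74°, valid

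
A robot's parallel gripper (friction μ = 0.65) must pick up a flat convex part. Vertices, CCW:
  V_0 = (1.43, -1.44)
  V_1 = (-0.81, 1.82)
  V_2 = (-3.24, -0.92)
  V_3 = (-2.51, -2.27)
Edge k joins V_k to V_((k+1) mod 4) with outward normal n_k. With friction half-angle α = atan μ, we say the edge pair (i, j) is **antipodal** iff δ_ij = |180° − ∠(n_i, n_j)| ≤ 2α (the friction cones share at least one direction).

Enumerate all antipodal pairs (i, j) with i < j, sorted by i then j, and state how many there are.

α = atan 0.65 = 33.02°;  2α = 66.05°
n_0 = (+0.8242, +0.5663)
n_1 = (-0.7482, +0.6635)
n_2 = (-0.8796, -0.4757)
n_3 = (+0.2061, -0.9785)
  (0,1): δ = 76.06°  ·
  (0,2): δ = 6.09°  ✓
  (0,3): δ = 67.40°  ·
  (1,2): δ = 110.03°  ·
  (1,3): δ = 36.54°  ✓
  (2,3): δ = 106.51°  ·
antipodal pairs: 2

count = 2; pairs: (0,2), (1,3)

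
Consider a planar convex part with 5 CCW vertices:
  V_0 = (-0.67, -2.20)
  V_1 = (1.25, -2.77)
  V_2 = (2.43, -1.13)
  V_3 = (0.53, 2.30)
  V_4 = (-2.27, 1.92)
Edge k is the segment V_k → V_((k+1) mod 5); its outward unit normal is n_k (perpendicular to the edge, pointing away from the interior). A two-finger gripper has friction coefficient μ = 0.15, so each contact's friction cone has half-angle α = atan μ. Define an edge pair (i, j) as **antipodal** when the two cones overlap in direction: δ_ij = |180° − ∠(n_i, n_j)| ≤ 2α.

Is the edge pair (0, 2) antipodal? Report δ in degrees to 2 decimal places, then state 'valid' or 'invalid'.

δ = 44.48°, invalid

α = atan 0.15 = 8.53°;  2α = 17.06°
edge 0: e_0 = (+1.92, -0.57);  n_0 = (-0.2846, -0.9586)
edge 2: e_2 = (-1.90, +3.43);  n_2 = (+0.8748, +0.4846)
∠(n_0, n_2) = 135.52°
δ = |180° − 135.52°| = 44.48°
44.48° > 2α = 17.06°  →  invalid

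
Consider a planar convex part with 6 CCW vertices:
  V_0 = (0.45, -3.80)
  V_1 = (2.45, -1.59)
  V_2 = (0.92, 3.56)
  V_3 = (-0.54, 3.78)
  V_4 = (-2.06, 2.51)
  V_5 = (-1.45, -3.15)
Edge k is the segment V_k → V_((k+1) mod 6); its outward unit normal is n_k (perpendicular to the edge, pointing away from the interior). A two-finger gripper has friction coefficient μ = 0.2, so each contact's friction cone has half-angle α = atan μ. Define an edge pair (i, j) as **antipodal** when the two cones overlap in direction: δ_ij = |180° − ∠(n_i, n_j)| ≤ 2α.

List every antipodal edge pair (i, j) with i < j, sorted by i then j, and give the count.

count = 3; pairs: (0,3), (1,4), (2,5)

α = atan 0.2 = 11.31°;  2α = 22.62°
n_0 = (+0.7415, -0.6710)
n_1 = (+0.9586, +0.2848)
n_2 = (+0.1490, +0.9888)
n_3 = (-0.6412, +0.7674)
n_4 = (-0.9942, -0.1072)
n_5 = (-0.3237, -0.9462)
  (0,1): δ = 121.31°  ·
  (0,2): δ = 56.42°  ·
  (0,3): δ = 7.98°  ✓
  (0,4): δ = 48.30°  ·
  (0,5): δ = 113.26°  ·
  (1,2): δ = 115.12°  ·
  (1,3): δ = 66.67°  ·
  (1,4): δ = 10.39°  ✓
  (1,5): δ = 54.57°  ·
  (2,3): δ = 131.55°  ·
  (2,4): δ = 75.28°  ·
  (2,5): δ = 10.32°  ✓
  (3,4): δ = 123.73°  ·
  (3,5): δ = 58.77°  ·
  (4,5): δ = 115.04°  ·
antipodal pairs: 3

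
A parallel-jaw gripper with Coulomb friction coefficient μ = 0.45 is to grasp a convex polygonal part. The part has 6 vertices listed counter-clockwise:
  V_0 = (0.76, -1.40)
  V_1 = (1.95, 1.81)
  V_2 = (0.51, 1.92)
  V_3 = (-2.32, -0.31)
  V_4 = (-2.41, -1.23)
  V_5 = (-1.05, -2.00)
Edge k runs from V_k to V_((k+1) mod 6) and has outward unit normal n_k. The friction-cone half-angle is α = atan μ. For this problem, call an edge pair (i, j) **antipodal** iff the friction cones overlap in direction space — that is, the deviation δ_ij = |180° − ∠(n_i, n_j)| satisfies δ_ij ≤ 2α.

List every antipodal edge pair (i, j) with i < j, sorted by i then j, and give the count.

count = 5; pairs: (0,2), (0,3), (1,4), (1,5), (2,5)

α = atan 0.45 = 24.23°;  2α = 48.46°
n_0 = (+0.9376, -0.3476)
n_1 = (+0.0762, +0.9971)
n_2 = (-0.6189, +0.7855)
n_3 = (-0.9952, +0.0974)
n_4 = (-0.4927, -0.8702)
n_5 = (+0.3147, -0.9492)
  (0,1): δ = 74.03°  ·
  (0,2): δ = 31.42°  ✓
  (0,3): δ = 14.75°  ✓
  (0,4): δ = 80.82°  ·
  (0,5): δ = 128.68°  ·
  (1,2): δ = 137.39°  ·
  (1,3): δ = 91.22°  ·
  (1,4): δ = 25.15°  ✓
  (1,5): δ = 22.71°  ✓
  (2,3): δ = 133.82°  ·
  (2,4): δ = 67.76°  ·
  (2,5): δ = 19.90°  ✓
  (3,4): δ = 113.93°  ·
  (3,5): δ = 66.07°  ·
  (4,5): δ = 132.14°  ·
antipodal pairs: 5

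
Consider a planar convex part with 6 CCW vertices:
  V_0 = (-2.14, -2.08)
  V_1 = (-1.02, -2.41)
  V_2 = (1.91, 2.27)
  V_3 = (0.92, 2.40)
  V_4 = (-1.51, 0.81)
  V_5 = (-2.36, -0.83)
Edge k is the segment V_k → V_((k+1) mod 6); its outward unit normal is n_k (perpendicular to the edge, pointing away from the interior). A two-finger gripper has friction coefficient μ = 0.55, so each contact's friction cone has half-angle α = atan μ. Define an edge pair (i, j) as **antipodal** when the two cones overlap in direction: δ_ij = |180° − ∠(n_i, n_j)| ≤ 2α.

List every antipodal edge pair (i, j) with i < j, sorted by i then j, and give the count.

α = atan 0.55 = 28.81°;  2α = 57.62°
n_0 = (-0.2826, -0.9592)
n_1 = (+0.8476, -0.5306)
n_2 = (+0.1302, +0.9915)
n_3 = (-0.5475, +0.8368)
n_4 = (-0.8878, +0.4602)
n_5 = (-0.9849, -0.1733)
  (0,1): δ = 105.63°  ·
  (0,2): δ = 8.94°  ✓
  (0,3): δ = 49.61°  ✓
  (0,4): δ = 79.02°  ·
  (0,5): δ = 116.40°  ·
  (1,2): δ = 65.43°  ·
  (1,3): δ = 24.75°  ✓
  (1,4): δ = 4.65°  ✓
  (1,5): δ = 42.03°  ✓
  (2,3): δ = 139.32°  ·
  (2,4): δ = 109.92°  ·
  (2,5): δ = 72.54°  ·
  (3,4): δ = 150.59°  ·
  (3,5): δ = 113.22°  ·
  (4,5): δ = 142.62°  ·
antipodal pairs: 5

count = 5; pairs: (0,2), (0,3), (1,3), (1,4), (1,5)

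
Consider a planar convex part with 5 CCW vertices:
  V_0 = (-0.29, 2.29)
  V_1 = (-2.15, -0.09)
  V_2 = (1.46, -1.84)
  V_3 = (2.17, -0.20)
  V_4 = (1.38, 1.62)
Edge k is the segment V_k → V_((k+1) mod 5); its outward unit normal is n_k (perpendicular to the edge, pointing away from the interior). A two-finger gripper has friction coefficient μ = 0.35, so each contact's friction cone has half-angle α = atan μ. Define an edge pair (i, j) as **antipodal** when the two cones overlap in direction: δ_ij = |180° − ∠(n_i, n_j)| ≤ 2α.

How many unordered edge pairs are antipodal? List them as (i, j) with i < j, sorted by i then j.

count = 2; pairs: (0,2), (1,4)

α = atan 0.35 = 19.29°;  2α = 38.58°
n_0 = (-0.7879, +0.6158)
n_1 = (-0.4362, -0.8998)
n_2 = (+0.9177, -0.3973)
n_3 = (+0.9173, +0.3982)
n_4 = (+0.3723, +0.9281)
  (0,1): δ = 77.85°  ·
  (0,2): δ = 14.60°  ✓
  (0,3): δ = 61.47°  ·
  (0,4): δ = 106.15°  ·
  (1,2): δ = 87.55°  ·
  (1,3): δ = 40.67°  ·
  (1,4): δ = 4.00°  ✓
  (2,3): δ = 133.13°  ·
  (2,4): δ = 88.45°  ·
  (3,4): δ = 135.32°  ·
antipodal pairs: 2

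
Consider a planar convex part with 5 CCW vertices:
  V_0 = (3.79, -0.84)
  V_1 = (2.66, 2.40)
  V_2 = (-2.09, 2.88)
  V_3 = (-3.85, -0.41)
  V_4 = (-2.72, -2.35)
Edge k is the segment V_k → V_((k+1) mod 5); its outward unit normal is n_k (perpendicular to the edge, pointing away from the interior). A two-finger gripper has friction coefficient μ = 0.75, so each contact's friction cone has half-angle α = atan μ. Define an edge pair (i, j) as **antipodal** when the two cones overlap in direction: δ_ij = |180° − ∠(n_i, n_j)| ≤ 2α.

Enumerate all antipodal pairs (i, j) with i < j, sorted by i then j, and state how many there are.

count = 5; pairs: (0,2), (0,3), (1,3), (1,4), (2,4)

α = atan 0.75 = 36.87°;  2α = 73.74°
n_0 = (+0.9442, +0.3293)
n_1 = (+0.1005, +0.9949)
n_2 = (-0.8818, +0.4717)
n_3 = (-0.8641, -0.5033)
n_4 = (+0.2260, -0.9741)
  (0,1): δ = 115.00°  ·
  (0,2): δ = 47.37°  ✓
  (0,3): δ = 10.99°  ✓
  (0,4): δ = 83.83°  ·
  (1,2): δ = 112.37°  ·
  (1,3): δ = 54.01°  ✓
  (1,4): δ = 18.83°  ✓
  (2,3): δ = 121.64°  ·
  (2,4): δ = 48.80°  ✓
  (3,4): δ = 107.16°  ·
antipodal pairs: 5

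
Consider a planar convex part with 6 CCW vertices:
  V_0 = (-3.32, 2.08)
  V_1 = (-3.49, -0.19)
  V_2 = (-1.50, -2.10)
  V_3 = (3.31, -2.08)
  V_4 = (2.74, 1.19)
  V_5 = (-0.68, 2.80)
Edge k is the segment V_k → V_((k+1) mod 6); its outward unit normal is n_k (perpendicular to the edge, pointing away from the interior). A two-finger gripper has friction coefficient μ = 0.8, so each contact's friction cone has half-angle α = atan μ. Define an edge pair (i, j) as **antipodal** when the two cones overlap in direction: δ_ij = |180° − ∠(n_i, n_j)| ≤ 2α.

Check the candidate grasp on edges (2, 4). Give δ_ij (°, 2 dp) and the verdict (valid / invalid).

α = atan 0.8 = 38.66°;  2α = 77.32°
edge 2: e_2 = (+4.81, +0.02);  n_2 = (+0.0042, -1.0000)
edge 4: e_4 = (-3.42, +1.61);  n_4 = (+0.4259, +0.9048)
∠(n_2, n_4) = 154.55°
δ = |180° − 154.55°| = 25.45°
25.45° ≤ 2α = 77.32°  →  valid

δ = 25.45°, valid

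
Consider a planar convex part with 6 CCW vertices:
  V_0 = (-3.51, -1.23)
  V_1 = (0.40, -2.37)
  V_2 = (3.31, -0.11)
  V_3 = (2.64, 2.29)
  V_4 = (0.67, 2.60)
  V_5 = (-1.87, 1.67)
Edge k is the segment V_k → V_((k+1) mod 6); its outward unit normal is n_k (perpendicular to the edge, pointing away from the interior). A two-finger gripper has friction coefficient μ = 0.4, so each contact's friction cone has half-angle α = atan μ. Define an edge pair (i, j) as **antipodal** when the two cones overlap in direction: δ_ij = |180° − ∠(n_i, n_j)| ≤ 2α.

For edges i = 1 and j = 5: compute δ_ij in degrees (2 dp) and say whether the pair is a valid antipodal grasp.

δ = 22.68°, valid

α = atan 0.4 = 21.80°;  2α = 43.60°
edge 1: e_1 = (+2.91, +2.26);  n_1 = (+0.6134, -0.7898)
edge 5: e_5 = (-1.64, -2.90);  n_5 = (-0.8705, +0.4923)
∠(n_1, n_5) = 157.32°
δ = |180° − 157.32°| = 22.68°
22.68° ≤ 2α = 43.60°  →  valid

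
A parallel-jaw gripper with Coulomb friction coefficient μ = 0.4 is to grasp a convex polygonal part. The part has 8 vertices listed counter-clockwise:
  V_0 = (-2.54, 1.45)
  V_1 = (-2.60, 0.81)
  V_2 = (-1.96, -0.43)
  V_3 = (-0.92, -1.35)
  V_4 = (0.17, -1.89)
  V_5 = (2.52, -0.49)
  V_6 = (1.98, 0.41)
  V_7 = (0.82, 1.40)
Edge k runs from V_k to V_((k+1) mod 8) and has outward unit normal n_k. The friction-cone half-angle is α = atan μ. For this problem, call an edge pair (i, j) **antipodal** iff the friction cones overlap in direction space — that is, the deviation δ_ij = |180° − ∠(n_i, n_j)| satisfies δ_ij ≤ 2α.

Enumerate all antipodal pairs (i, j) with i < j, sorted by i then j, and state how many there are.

α = atan 0.4 = 21.80°;  2α = 43.60°
n_0 = (-0.9956, +0.0933)
n_1 = (-0.8886, -0.4586)
n_2 = (-0.6626, -0.7490)
n_3 = (-0.4439, -0.8961)
n_4 = (+0.5118, -0.8591)
n_5 = (+0.8575, +0.5145)
n_6 = (+0.6492, +0.7606)
n_7 = (+0.0149, +0.9999)
  (0,1): δ = 147.34°  ·
  (0,2): δ = 126.14°  ·
  (0,3): δ = 111.00°  ·
  (0,4): δ = 53.86°  ·
  (0,5): δ = 36.32°  ✓
  (0,6): δ = 54.88°  ·
  (0,7): δ = 94.50°  ·
  (1,2): δ = 158.80°  ·
  (1,3): δ = 143.65°  ·
  (1,4): δ = 86.52°  ·
  (1,5): δ = 3.66°  ✓
  (1,6): δ = 22.22°  ✓
  (1,7): δ = 61.85°  ·
  (2,3): δ = 164.86°  ·
  (2,4): δ = 107.72°  ·
  (2,5): δ = 17.54°  ✓
  (2,6): δ = 1.02°  ✓
  (2,7): δ = 40.64°  ✓
  (3,4): δ = 122.86°  ·
  (3,5): δ = 32.68°  ✓
  (3,6): δ = 14.12°  ✓
  (3,7): δ = 25.50°  ✓
  (4,5): δ = 89.82°  ·
  (4,6): δ = 71.26°  ·
  (4,7): δ = 31.64°  ✓
  (5,6): δ = 161.44°  ·
  (5,7): δ = 121.82°  ·
  (6,7): δ = 140.37°  ·
antipodal pairs: 10

count = 10; pairs: (0,5), (1,5), (1,6), (2,5), (2,6), (2,7), (3,5), (3,6), (3,7), (4,7)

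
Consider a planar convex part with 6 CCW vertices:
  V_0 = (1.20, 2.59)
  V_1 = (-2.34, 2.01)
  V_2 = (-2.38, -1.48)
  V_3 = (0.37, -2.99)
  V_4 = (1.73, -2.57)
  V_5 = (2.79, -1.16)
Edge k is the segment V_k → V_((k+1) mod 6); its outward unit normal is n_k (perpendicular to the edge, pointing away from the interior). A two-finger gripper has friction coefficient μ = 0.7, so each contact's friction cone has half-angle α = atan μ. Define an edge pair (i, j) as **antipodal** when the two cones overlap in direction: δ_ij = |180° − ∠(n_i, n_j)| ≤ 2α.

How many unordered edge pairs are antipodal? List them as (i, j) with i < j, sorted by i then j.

count = 6; pairs: (0,2), (0,3), (0,4), (1,4), (1,5), (2,5)

α = atan 0.7 = 34.99°;  2α = 69.98°
n_0 = (-0.1617, +0.9868)
n_1 = (-0.9999, +0.0115)
n_2 = (-0.4813, -0.8766)
n_3 = (+0.2951, -0.9555)
n_4 = (+0.7993, -0.6009)
n_5 = (+0.9207, +0.3904)
  (0,1): δ = 99.96°  ·
  (0,2): δ = 38.08°  ✓
  (0,3): δ = 7.86°  ✓
  (0,4): δ = 43.76°  ✓
  (0,5): δ = 103.67°  ·
  (1,2): δ = 118.11°  ·
  (1,3): δ = 72.18°  ·
  (1,4): δ = 36.28°  ✓
  (1,5): δ = 23.63°  ✓
  (2,3): δ = 134.07°  ·
  (2,4): δ = 98.16°  ·
  (2,5): δ = 38.25°  ✓
  (3,4): δ = 144.10°  ·
  (3,5): δ = 84.18°  ·
  (4,5): δ = 120.09°  ·
antipodal pairs: 6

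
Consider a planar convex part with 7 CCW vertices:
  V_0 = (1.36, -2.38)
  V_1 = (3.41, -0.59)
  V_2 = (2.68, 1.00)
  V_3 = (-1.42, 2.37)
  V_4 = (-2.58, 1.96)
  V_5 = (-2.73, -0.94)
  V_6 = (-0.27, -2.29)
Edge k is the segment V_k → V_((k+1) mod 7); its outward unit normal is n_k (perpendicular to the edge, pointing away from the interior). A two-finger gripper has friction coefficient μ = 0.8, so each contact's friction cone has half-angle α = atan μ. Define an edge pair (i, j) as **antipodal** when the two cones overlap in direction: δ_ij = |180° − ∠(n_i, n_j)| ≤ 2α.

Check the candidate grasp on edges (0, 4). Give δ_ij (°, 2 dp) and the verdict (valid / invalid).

δ = 45.91°, valid

α = atan 0.8 = 38.66°;  2α = 77.32°
edge 0: e_0 = (+2.05, +1.79);  n_0 = (+0.6577, -0.7533)
edge 4: e_4 = (-0.15, -2.90);  n_4 = (-0.9987, +0.0517)
∠(n_0, n_4) = 134.09°
δ = |180° − 134.09°| = 45.91°
45.91° ≤ 2α = 77.32°  →  valid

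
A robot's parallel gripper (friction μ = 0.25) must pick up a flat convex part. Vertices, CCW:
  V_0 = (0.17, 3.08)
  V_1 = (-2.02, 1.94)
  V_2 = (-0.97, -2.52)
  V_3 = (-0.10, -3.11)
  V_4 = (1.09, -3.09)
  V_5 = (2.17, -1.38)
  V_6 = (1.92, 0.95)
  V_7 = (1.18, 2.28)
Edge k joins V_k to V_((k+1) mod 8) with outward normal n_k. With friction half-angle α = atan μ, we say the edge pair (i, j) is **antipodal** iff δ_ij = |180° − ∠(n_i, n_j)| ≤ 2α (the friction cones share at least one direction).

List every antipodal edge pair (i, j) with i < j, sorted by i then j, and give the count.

α = atan 0.25 = 14.04°;  2α = 28.07°
n_0 = (-0.4617, +0.8870)
n_1 = (-0.9734, -0.2292)
n_2 = (-0.5613, -0.8276)
n_3 = (+0.0168, -0.9999)
n_4 = (+0.8455, -0.5340)
n_5 = (+0.9943, +0.1067)
n_6 = (+0.8738, +0.4862)
n_7 = (+0.6209, +0.7839)
  (0,1): δ = 104.25°  ·
  (0,2): δ = 61.64°  ·
  (0,3): δ = 26.54°  ✓
  (0,4): δ = 30.23°  ·
  (0,5): δ = 68.63°  ·
  (0,6): δ = 91.59°  ·
  (0,7): δ = 114.12°  ·
  (1,2): δ = 137.39°  ·
  (1,3): δ = 102.28°  ·
  (1,4): δ = 45.52°  ·
  (1,5): δ = 7.12°  ✓
  (1,6): δ = 15.84°  ✓
  (1,7): δ = 38.37°  ·
  (2,3): δ = 144.89°  ·
  (2,4): δ = 88.13°  ·
  (2,5): δ = 49.73°  ·
  (2,6): δ = 26.77°  ✓
  (2,7): δ = 4.24°  ✓
  (3,4): δ = 123.24°  ·
  (3,5): δ = 84.84°  ·
  (3,6): δ = 61.87°  ·
  (3,7): δ = 39.34°  ·
  (4,5): δ = 141.60°  ·
  (4,6): δ = 118.63°  ·
  (4,7): δ = 96.11°  ·
  (5,6): δ = 157.03°  ·
  (5,7): δ = 134.51°  ·
  (6,7): δ = 157.47°  ·
antipodal pairs: 5

count = 5; pairs: (0,3), (1,5), (1,6), (2,6), (2,7)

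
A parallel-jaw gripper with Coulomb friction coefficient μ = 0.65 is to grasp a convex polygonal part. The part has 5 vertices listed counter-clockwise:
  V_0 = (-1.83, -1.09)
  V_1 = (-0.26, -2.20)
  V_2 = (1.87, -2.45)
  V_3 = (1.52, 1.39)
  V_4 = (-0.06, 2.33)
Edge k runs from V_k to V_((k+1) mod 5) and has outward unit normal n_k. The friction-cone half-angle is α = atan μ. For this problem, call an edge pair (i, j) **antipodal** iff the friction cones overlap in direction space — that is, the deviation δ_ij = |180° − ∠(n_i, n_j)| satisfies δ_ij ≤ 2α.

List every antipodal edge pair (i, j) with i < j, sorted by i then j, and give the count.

α = atan 0.65 = 33.02°;  2α = 66.05°
n_0 = (-0.5773, -0.8165)
n_1 = (-0.1166, -0.9932)
n_2 = (+0.9959, +0.0908)
n_3 = (+0.5113, +0.8594)
n_4 = (-0.8881, +0.4596)
  (0,1): δ = 151.43°  ·
  (0,2): δ = 49.53°  ✓
  (0,3): δ = 4.51°  ✓
  (0,4): δ = 97.90°  ·
  (1,2): δ = 78.10°  ·
  (1,3): δ = 24.06°  ✓
  (1,4): δ = 69.33°  ·
  (2,3): δ = 125.96°  ·
  (2,4): δ = 32.57°  ✓
  (3,4): δ = 86.61°  ·
antipodal pairs: 4

count = 4; pairs: (0,2), (0,3), (1,3), (2,4)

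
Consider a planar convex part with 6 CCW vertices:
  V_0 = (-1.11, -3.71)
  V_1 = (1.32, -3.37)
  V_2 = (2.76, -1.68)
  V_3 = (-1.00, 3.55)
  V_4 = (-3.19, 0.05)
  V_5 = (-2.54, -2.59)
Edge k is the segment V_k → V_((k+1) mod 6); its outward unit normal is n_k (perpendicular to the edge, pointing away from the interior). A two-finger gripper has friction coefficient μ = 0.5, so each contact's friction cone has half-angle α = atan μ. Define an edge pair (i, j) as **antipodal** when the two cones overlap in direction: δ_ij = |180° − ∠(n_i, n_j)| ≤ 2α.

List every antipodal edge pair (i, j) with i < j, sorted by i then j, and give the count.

α = atan 0.5 = 26.57°;  2α = 53.13°
n_0 = (+0.1386, -0.9904)
n_1 = (+0.7612, -0.6486)
n_2 = (+0.8119, +0.5837)
n_3 = (-0.8477, +0.5304)
n_4 = (-0.9710, -0.2391)
n_5 = (-0.6166, -0.7873)
  (0,1): δ = 138.40°  ·
  (0,2): δ = 62.25°  ·
  (0,3): δ = 50.00°  ✓
  (0,4): δ = 95.87°  ·
  (0,5): δ = 133.97°  ·
  (1,2): δ = 103.85°  ·
  (1,3): δ = 8.40°  ✓
  (1,4): δ = 54.27°  ·
  (1,5): δ = 92.36°  ·
  (2,3): δ = 67.75°  ·
  (2,4): δ = 21.88°  ✓
  (2,5): δ = 16.22°  ✓
  (3,4): δ = 134.13°  ·
  (3,5): δ = 96.03°  ·
  (4,5): δ = 141.90°  ·
antipodal pairs: 4

count = 4; pairs: (0,3), (1,3), (2,4), (2,5)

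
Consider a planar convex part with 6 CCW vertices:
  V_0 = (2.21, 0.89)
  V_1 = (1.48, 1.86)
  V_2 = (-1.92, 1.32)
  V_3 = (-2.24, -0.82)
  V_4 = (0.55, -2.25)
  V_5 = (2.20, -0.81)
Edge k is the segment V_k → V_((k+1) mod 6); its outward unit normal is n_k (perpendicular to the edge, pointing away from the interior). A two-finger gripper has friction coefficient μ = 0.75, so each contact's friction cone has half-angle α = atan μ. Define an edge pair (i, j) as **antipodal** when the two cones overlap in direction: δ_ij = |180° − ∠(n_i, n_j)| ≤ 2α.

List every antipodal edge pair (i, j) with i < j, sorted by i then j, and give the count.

count = 7; pairs: (0,2), (0,3), (1,3), (1,4), (2,4), (2,5), (3,5)

α = atan 0.75 = 36.87°;  2α = 73.74°
n_0 = (+0.7990, +0.6013)
n_1 = (-0.1569, +0.9876)
n_2 = (-0.9890, +0.1479)
n_3 = (-0.4561, -0.8899)
n_4 = (+0.6575, -0.7534)
n_5 = (+1.0000, -0.0059)
  (0,1): δ = 117.94°  ·
  (0,2): δ = 45.47°  ✓
  (0,3): δ = 25.90°  ✓
  (0,4): δ = 94.15°  ·
  (0,5): δ = 142.70°  ·
  (1,2): δ = 107.53°  ·
  (1,3): δ = 36.16°  ✓
  (1,4): δ = 32.09°  ✓
  (1,5): δ = 80.64°  ·
  (2,3): δ = 108.63°  ·
  (2,4): δ = 40.38°  ✓
  (2,5): δ = 8.17°  ✓
  (3,4): δ = 111.75°  ·
  (3,5): δ = 63.20°  ✓
  (4,5): δ = 131.45°  ·
antipodal pairs: 7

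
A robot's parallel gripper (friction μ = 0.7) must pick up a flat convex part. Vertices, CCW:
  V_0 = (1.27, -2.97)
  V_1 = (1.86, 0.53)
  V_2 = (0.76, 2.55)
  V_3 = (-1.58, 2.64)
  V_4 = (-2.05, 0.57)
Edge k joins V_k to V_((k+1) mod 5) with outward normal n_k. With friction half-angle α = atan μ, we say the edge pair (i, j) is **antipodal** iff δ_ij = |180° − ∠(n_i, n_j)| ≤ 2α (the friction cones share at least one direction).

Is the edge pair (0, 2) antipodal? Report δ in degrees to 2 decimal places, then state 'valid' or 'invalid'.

α = atan 0.7 = 34.99°;  2α = 69.98°
edge 0: e_0 = (+0.59, +3.50);  n_0 = (+0.9861, -0.1662)
edge 2: e_2 = (-2.34, +0.09);  n_2 = (+0.0384, +0.9993)
∠(n_0, n_2) = 97.37°
δ = |180° − 97.37°| = 82.63°
82.63° > 2α = 69.98°  →  invalid

δ = 82.63°, invalid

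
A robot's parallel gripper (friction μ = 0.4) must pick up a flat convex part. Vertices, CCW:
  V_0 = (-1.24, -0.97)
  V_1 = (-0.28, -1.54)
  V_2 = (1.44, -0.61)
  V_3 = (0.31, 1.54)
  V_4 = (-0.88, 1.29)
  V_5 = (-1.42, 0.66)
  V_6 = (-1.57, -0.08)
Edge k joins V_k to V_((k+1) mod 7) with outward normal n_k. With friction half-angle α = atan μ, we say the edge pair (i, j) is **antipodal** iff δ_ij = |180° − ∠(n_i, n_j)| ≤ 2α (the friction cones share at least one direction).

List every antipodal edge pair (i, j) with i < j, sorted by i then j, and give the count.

count = 6; pairs: (0,2), (0,3), (1,3), (1,4), (2,5), (2,6)

α = atan 0.4 = 21.80°;  2α = 43.60°
n_0 = (-0.5105, -0.8599)
n_1 = (+0.4756, -0.8796)
n_2 = (+0.8852, +0.4652)
n_3 = (-0.2056, +0.9786)
n_4 = (-0.7593, +0.6508)
n_5 = (-0.9801, +0.1987)
n_6 = (-0.9376, -0.3477)
  (0,1): δ = 120.90°  ·
  (0,2): δ = 31.57°  ✓
  (0,3): δ = 42.56°  ✓
  (0,4): δ = 80.10°  ·
  (0,5): δ = 109.24°  ·
  (0,6): δ = 141.04°  ·
  (1,2): δ = 90.67°  ·
  (1,3): δ = 16.54°  ✓
  (1,4): δ = 21.00°  ✓
  (1,5): δ = 50.14°  ·
  (1,6): δ = 81.94°  ·
  (2,3): δ = 105.86°  ·
  (2,4): δ = 68.33°  ·
  (2,5): δ = 39.18°  ✓
  (2,6): δ = 7.38°  ✓
  (3,4): δ = 142.47°  ·
  (3,5): δ = 113.32°  ·
  (3,6): δ = 81.52°  ·
  (4,5): δ = 150.86°  ·
  (4,6): δ = 119.05°  ·
  (5,6): δ = 148.20°  ·
antipodal pairs: 6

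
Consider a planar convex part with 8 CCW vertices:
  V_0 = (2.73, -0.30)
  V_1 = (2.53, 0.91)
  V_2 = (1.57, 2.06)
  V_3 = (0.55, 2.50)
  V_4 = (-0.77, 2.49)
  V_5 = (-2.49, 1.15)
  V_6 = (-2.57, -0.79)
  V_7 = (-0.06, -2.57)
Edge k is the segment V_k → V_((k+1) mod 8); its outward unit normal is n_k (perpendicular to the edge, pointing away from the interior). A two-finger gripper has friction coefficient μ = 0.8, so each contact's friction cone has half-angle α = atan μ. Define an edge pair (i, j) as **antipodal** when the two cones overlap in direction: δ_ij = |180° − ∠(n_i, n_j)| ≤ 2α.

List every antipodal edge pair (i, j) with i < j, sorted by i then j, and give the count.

count = 13; pairs: (0,4), (0,5), (0,6), (1,5), (1,6), (2,5), (2,6), (2,7), (3,6), (3,7), (4,6), (4,7), (5,7)

α = atan 0.8 = 38.66°;  2α = 77.32°
n_0 = (+0.9866, +0.1631)
n_1 = (+0.7677, +0.6408)
n_2 = (+0.3961, +0.9182)
n_3 = (-0.0076, +1.0000)
n_4 = (-0.6146, +0.7889)
n_5 = (-0.9992, +0.0412)
n_6 = (-0.5785, -0.8157)
n_7 = (+0.6311, -0.7757)
  (0,1): δ = 149.53°  ·
  (0,2): δ = 122.72°  ·
  (0,3): δ = 98.95°  ·
  (0,4): δ = 61.46°  ✓
  (0,5): δ = 11.75°  ✓
  (0,6): δ = 45.27°  ✓
  (0,7): δ = 119.75°  ·
  (1,2): δ = 153.19°  ·
  (1,3): δ = 129.42°  ·
  (1,4): δ = 91.93°  ·
  (1,5): δ = 42.22°  ✓
  (1,6): δ = 14.80°  ✓
  (1,7): δ = 89.28°  ·
  (2,3): δ = 156.23°  ·
  (2,4): δ = 118.74°  ·
  (2,5): δ = 69.03°  ✓
  (2,6): δ = 12.01°  ✓
  (2,7): δ = 62.47°  ✓
  (3,4): δ = 142.51°  ·
  (3,5): δ = 92.80°  ·
  (3,6): δ = 35.78°  ✓
  (3,7): δ = 38.70°  ✓
  (4,5): δ = 130.28°  ·
  (4,6): δ = 73.26°  ✓
  (4,7): δ = 1.21°  ✓
  (5,6): δ = 122.98°  ·
  (5,7): δ = 48.51°  ✓
  (6,7): δ = 105.52°  ·
antipodal pairs: 13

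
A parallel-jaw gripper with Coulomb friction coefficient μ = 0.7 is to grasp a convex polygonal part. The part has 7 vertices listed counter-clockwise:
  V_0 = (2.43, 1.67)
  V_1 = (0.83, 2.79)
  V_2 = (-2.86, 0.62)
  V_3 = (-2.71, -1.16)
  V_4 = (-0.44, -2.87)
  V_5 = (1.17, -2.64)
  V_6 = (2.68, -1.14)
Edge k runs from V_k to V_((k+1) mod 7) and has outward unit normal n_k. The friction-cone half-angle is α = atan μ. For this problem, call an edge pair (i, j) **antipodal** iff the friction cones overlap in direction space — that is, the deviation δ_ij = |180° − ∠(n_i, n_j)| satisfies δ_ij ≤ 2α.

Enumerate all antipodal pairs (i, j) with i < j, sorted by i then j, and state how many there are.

α = atan 0.7 = 34.99°;  2α = 69.98°
n_0 = (+0.5735, +0.8192)
n_1 = (-0.5069, +0.8620)
n_2 = (-0.9965, -0.0840)
n_3 = (-0.6017, -0.7987)
n_4 = (+0.1414, -0.9899)
n_5 = (+0.7048, -0.7095)
n_6 = (+0.9961, +0.0886)
  (0,1): δ = 114.55°  ·
  (0,2): δ = 50.19°  ✓
  (0,3): δ = 2.00°  ✓
  (0,4): δ = 43.12°  ✓
  (0,5): δ = 79.80°  ·
  (0,6): δ = 130.08°  ·
  (1,2): δ = 115.64°  ·
  (1,3): δ = 67.45°  ✓
  (1,4): δ = 22.33°  ✓
  (1,5): δ = 14.35°  ✓
  (1,6): δ = 64.63°  ✓
  (2,3): δ = 131.81°  ·
  (2,4): δ = 86.69°  ·
  (2,5): δ = 50.01°  ✓
  (2,6): δ = 0.27°  ✓
  (3,4): δ = 134.88°  ·
  (3,5): δ = 98.20°  ·
  (3,6): δ = 47.93°  ✓
  (4,5): δ = 143.32°  ·
  (4,6): δ = 93.05°  ·
  (5,6): δ = 129.73°  ·
antipodal pairs: 10

count = 10; pairs: (0,2), (0,3), (0,4), (1,3), (1,4), (1,5), (1,6), (2,5), (2,6), (3,6)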